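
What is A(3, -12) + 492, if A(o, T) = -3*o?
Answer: 483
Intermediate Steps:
A(3, -12) + 492 = -3*3 + 492 = -9 + 492 = 483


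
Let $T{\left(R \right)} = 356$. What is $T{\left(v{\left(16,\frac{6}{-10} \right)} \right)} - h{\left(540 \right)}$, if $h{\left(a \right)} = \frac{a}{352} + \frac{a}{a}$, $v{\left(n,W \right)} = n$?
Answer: $\frac{31105}{88} \approx 353.47$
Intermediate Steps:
$h{\left(a \right)} = 1 + \frac{a}{352}$ ($h{\left(a \right)} = a \frac{1}{352} + 1 = \frac{a}{352} + 1 = 1 + \frac{a}{352}$)
$T{\left(v{\left(16,\frac{6}{-10} \right)} \right)} - h{\left(540 \right)} = 356 - \left(1 + \frac{1}{352} \cdot 540\right) = 356 - \left(1 + \frac{135}{88}\right) = 356 - \frac{223}{88} = \frac{31105}{88}$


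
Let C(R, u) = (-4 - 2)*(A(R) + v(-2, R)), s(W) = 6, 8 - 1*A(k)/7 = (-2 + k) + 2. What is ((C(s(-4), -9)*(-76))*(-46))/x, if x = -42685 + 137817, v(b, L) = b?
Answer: -62928/23783 ≈ -2.6459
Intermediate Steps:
A(k) = 56 - 7*k (A(k) = 56 - 7*((-2 + k) + 2) = 56 - 7*k)
C(R, u) = -324 + 42*R (C(R, u) = (-4 - 2)*((56 - 7*R) - 2) = -6*(54 - 7*R) = -324 + 42*R)
x = 95132
((C(s(-4), -9)*(-76))*(-46))/x = (((-324 + 42*6)*(-76))*(-46))/95132 = (((-324 + 252)*(-76))*(-46))*(1/95132) = (-72*(-76)*(-46))*(1/95132) = (5472*(-46))*(1/95132) = -251712*1/95132 = -62928/23783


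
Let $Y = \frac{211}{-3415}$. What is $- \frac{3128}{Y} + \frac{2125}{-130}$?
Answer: $\frac{277645445}{5486} \approx 50610.0$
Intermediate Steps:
$Y = - \frac{211}{3415}$ ($Y = 211 \left(- \frac{1}{3415}\right) = - \frac{211}{3415} \approx -0.061786$)
$- \frac{3128}{Y} + \frac{2125}{-130} = - \frac{3128}{- \frac{211}{3415}} + \frac{2125}{-130} = \left(-3128\right) \left(- \frac{3415}{211}\right) + 2125 \left(- \frac{1}{130}\right) = \frac{10682120}{211} - \frac{425}{26} = \frac{277645445}{5486}$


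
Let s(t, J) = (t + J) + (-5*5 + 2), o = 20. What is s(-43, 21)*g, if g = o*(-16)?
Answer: 14400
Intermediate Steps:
s(t, J) = -23 + J + t (s(t, J) = (J + t) + (-25 + 2) = (J + t) - 23 = -23 + J + t)
g = -320 (g = 20*(-16) = -320)
s(-43, 21)*g = (-23 + 21 - 43)*(-320) = -45*(-320) = 14400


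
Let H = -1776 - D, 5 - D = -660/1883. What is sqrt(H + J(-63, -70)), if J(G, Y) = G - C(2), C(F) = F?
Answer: I*sqrt(6546584674)/1883 ≈ 42.969*I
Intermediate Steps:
D = 10075/1883 (D = 5 - (-660)/1883 = 5 - 1*(-660/1883) = 5 + 660/1883 = 10075/1883 ≈ 5.3505)
J(G, Y) = -2 + G (J(G, Y) = G - 1*2 = G - 2 = -2 + G)
H = -3354283/1883 (H = -1776 - 1*10075/1883 = -1776 - 10075/1883 = -3354283/1883 ≈ -1781.3)
sqrt(H + J(-63, -70)) = sqrt(-3354283/1883 + (-2 - 63)) = sqrt(-3354283/1883 - 65) = sqrt(-3476678/1883) = I*sqrt(6546584674)/1883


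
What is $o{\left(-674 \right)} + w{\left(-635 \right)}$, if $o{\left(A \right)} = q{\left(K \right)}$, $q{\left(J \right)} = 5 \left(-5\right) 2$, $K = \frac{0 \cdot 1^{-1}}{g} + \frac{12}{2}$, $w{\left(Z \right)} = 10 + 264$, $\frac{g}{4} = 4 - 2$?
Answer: $224$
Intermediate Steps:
$g = 8$ ($g = 4 \left(4 - 2\right) = 4 \cdot 2 = 8$)
$w{\left(Z \right)} = 274$
$K = 6$ ($K = \frac{0 \cdot 1^{-1}}{8} + \frac{12}{2} = 0 \cdot 1 \cdot \frac{1}{8} + 12 \cdot \frac{1}{2} = 0 \cdot \frac{1}{8} + 6 = 0 + 6 = 6$)
$q{\left(J \right)} = -50$ ($q{\left(J \right)} = \left(-25\right) 2 = -50$)
$o{\left(A \right)} = -50$
$o{\left(-674 \right)} + w{\left(-635 \right)} = -50 + 274 = 224$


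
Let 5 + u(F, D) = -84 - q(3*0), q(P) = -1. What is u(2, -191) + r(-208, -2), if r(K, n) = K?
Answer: -296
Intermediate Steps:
u(F, D) = -88 (u(F, D) = -5 + (-84 - 1*(-1)) = -5 + (-84 + 1) = -5 - 83 = -88)
u(2, -191) + r(-208, -2) = -88 - 208 = -296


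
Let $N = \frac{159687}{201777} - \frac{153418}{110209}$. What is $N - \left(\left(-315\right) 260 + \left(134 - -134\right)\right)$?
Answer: $\frac{605096594971391}{7412547131} \approx 81631.0$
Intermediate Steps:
$N = - \frac{4452426401}{7412547131}$ ($N = 159687 \cdot \frac{1}{201777} - \frac{153418}{110209} = \frac{53229}{67259} - \frac{153418}{110209} = - \frac{4452426401}{7412547131} \approx -0.60066$)
$N - \left(\left(-315\right) 260 + \left(134 - -134\right)\right) = - \frac{4452426401}{7412547131} - \left(\left(-315\right) 260 + \left(134 - -134\right)\right) = - \frac{4452426401}{7412547131} - \left(-81900 + \left(134 + 134\right)\right) = - \frac{4452426401}{7412547131} - \left(-81900 + 268\right) = - \frac{4452426401}{7412547131} - -81632 = - \frac{4452426401}{7412547131} + 81632 = \frac{605096594971391}{7412547131}$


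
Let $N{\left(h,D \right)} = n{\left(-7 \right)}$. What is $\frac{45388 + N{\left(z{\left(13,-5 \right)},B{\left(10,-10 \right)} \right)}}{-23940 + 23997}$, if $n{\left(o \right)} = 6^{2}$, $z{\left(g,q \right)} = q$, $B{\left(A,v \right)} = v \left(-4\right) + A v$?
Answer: $\frac{45424}{57} \approx 796.91$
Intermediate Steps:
$B{\left(A,v \right)} = - 4 v + A v$
$n{\left(o \right)} = 36$
$N{\left(h,D \right)} = 36$
$\frac{45388 + N{\left(z{\left(13,-5 \right)},B{\left(10,-10 \right)} \right)}}{-23940 + 23997} = \frac{45388 + 36}{-23940 + 23997} = \frac{45424}{57}$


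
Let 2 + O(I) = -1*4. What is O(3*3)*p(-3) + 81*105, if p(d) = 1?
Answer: 8499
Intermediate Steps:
O(I) = -6 (O(I) = -2 - 1*4 = -2 - 4 = -6)
O(3*3)*p(-3) + 81*105 = -6*1 + 81*105 = -6 + 8505 = 8499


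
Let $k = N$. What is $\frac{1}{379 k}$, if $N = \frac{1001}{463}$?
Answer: $\frac{463}{379379} \approx 0.0012204$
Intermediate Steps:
$N = \frac{1001}{463}$ ($N = 1001 \cdot \frac{1}{463} = \frac{1001}{463} \approx 2.162$)
$k = \frac{1001}{463} \approx 2.162$
$\frac{1}{379 k} = \frac{1}{379 \cdot \frac{1001}{463}} = \frac{1}{\frac{379379}{463}} = \frac{463}{379379}$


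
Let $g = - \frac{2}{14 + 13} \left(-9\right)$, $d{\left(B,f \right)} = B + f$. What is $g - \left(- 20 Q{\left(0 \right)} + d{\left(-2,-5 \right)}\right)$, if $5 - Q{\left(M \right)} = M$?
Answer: $\frac{323}{3} \approx 107.67$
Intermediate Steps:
$Q{\left(M \right)} = 5 - M$
$g = \frac{2}{3}$ ($g = - \frac{2}{27} \left(-9\right) = \left(-2\right) \frac{1}{27} \left(-9\right) = \left(- \frac{2}{27}\right) \left(-9\right) = \frac{2}{3} \approx 0.66667$)
$g - \left(- 20 Q{\left(0 \right)} + d{\left(-2,-5 \right)}\right) = \frac{2}{3} - \left(- 20 \left(5 - 0\right) - 7\right) = \frac{2}{3} - \left(- 20 \left(5 + 0\right) - 7\right) = \frac{2}{3} - \left(\left(-20\right) 5 - 7\right) = \frac{2}{3} - \left(-100 - 7\right) = \frac{2}{3} - -107 = \frac{2}{3} + 107 = \frac{323}{3}$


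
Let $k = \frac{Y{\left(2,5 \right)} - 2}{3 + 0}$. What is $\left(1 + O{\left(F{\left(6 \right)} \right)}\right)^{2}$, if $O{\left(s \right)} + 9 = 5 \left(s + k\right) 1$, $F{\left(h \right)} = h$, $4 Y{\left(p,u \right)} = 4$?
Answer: $\frac{3721}{9} \approx 413.44$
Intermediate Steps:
$Y{\left(p,u \right)} = 1$ ($Y{\left(p,u \right)} = \frac{1}{4} \cdot 4 = 1$)
$k = - \frac{1}{3}$ ($k = \frac{1 - 2}{3 + 0} = - \frac{1}{3} \approx -0.33333$)
$O{\left(s \right)} = - \frac{32}{3} + 5 s$ ($O{\left(s \right)} = -9 + 5 \left(s - \frac{1}{3}\right) 1 = -9 + 5 \left(- \frac{1}{3} + s\right) 1 = -9 + \left(- \frac{5}{3} + 5 s\right) 1 = -9 + \left(- \frac{5}{3} + 5 s\right) = - \frac{32}{3} + 5 s$)
$\left(1 + O{\left(F{\left(6 \right)} \right)}\right)^{2} = \left(1 + \left(- \frac{32}{3} + 5 \cdot 6\right)\right)^{2} = \left(1 + \left(- \frac{32}{3} + 30\right)\right)^{2} = \left(1 + \frac{58}{3}\right)^{2} = \left(\frac{61}{3}\right)^{2} = \frac{3721}{9}$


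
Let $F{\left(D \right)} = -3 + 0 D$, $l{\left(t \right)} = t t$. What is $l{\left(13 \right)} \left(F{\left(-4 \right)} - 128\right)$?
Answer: $-22139$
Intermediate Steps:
$l{\left(t \right)} = t^{2}$
$F{\left(D \right)} = -3$ ($F{\left(D \right)} = -3 + 0 = -3$)
$l{\left(13 \right)} \left(F{\left(-4 \right)} - 128\right) = 13^{2} \left(-3 - 128\right) = 169 \left(-131\right) = -22139$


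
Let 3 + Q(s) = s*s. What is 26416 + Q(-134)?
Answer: 44369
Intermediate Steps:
Q(s) = -3 + s**2 (Q(s) = -3 + s*s = -3 + s**2)
26416 + Q(-134) = 26416 + (-3 + (-134)**2) = 26416 + (-3 + 17956) = 26416 + 17953 = 44369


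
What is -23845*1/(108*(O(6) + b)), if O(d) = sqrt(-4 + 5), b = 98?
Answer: -23845/10692 ≈ -2.2302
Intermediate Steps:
O(d) = 1 (O(d) = sqrt(1) = 1)
-23845*1/(108*(O(6) + b)) = -23845*1/(108*(1 + 98)) = -23845/(108*99) = -23845/10692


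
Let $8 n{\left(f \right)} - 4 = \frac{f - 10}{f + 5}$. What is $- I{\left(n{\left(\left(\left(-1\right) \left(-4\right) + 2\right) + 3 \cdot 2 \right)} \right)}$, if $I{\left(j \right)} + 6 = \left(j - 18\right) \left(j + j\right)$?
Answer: $\frac{55487}{2312} \approx 24.0$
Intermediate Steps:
$n{\left(f \right)} = \frac{1}{2} + \frac{-10 + f}{8 \left(5 + f\right)}$ ($n{\left(f \right)} = \frac{1}{2} + \frac{\left(f - 10\right) \frac{1}{f + 5}}{8} = \frac{1}{2} + \frac{\left(-10 + f\right) \frac{1}{5 + f}}{8} = \frac{1}{2} + \frac{\frac{1}{5 + f} \left(-10 + f\right)}{8} = \frac{1}{2} + \frac{-10 + f}{8 \left(5 + f\right)}$)
$I{\left(j \right)} = -6 + 2 j \left(-18 + j\right)$ ($I{\left(j \right)} = -6 + \left(j - 18\right) \left(j + j\right) = -6 + \left(-18 + j\right) 2 j = -6 + 2 j \left(-18 + j\right)$)
$- I{\left(n{\left(\left(\left(-1\right) \left(-4\right) + 2\right) + 3 \cdot 2 \right)} \right)} = - (-6 - 36 \frac{5 \left(2 + \left(\left(\left(-1\right) \left(-4\right) + 2\right) + 3 \cdot 2\right)\right)}{8 \left(5 + \left(\left(\left(-1\right) \left(-4\right) + 2\right) + 3 \cdot 2\right)\right)} + 2 \left(\frac{5 \left(2 + \left(\left(\left(-1\right) \left(-4\right) + 2\right) + 3 \cdot 2\right)\right)}{8 \left(5 + \left(\left(\left(-1\right) \left(-4\right) + 2\right) + 3 \cdot 2\right)\right)}\right)^{2}) = - (-6 - 36 \frac{5 \left(2 + \left(\left(4 + 2\right) + 6\right)\right)}{8 \left(5 + \left(\left(4 + 2\right) + 6\right)\right)} + 2 \left(\frac{5 \left(2 + \left(\left(4 + 2\right) + 6\right)\right)}{8 \left(5 + \left(\left(4 + 2\right) + 6\right)\right)}\right)^{2}) = - (-6 - 36 \frac{5 \left(2 + \left(6 + 6\right)\right)}{8 \left(5 + \left(6 + 6\right)\right)} + 2 \left(\frac{5 \left(2 + \left(6 + 6\right)\right)}{8 \left(5 + \left(6 + 6\right)\right)}\right)^{2}) = - (-6 - 36 \frac{5 \left(2 + 12\right)}{8 \left(5 + 12\right)} + 2 \left(\frac{5 \left(2 + 12\right)}{8 \left(5 + 12\right)}\right)^{2}) = - (-6 - 36 \cdot \frac{5}{8} \cdot \frac{1}{17} \cdot 14 + 2 \left(\frac{5}{8} \cdot \frac{1}{17} \cdot 14\right)^{2}) = - (-6 - \frac{315}{17} + 2 \left(\frac{35}{68}\right)^{2}) = - (-6 - \frac{315}{17} + 2 \cdot \frac{1225}{4624}) = - (-6 - \frac{315}{17} + \frac{1225}{2312}) = \left(-1\right) \left(- \frac{55487}{2312}\right) = \frac{55487}{2312}$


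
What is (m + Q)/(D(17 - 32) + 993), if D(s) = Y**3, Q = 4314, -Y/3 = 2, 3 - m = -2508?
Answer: 325/37 ≈ 8.7838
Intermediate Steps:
m = 2511 (m = 3 - 1*(-2508) = 3 + 2508 = 2511)
Y = -6 (Y = -3*2 = -6)
D(s) = -216 (D(s) = (-6)**3 = -216)
(m + Q)/(D(17 - 32) + 993) = (2511 + 4314)/(-216 + 993) = 6825/777 = 6825*(1/777) = 325/37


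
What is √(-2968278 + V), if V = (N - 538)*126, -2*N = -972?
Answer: I*√2974830 ≈ 1724.8*I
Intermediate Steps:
N = 486 (N = -½*(-972) = 486)
V = -6552 (V = (486 - 538)*126 = -52*126 = -6552)
√(-2968278 + V) = √(-2968278 - 6552) = √(-2974830) = I*√2974830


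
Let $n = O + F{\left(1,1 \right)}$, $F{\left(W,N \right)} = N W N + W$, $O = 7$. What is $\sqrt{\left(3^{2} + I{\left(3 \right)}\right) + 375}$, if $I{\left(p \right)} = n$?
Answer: $\sqrt{393} \approx 19.824$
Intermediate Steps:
$F{\left(W,N \right)} = W + W N^{2}$ ($F{\left(W,N \right)} = W N^{2} + W = W + W N^{2}$)
$n = 9$ ($n = 7 + 1 \left(1 + 1^{2}\right) = 7 + 1 \left(1 + 1\right) = 7 + 1 \cdot 2 = 7 + 2 = 9$)
$I{\left(p \right)} = 9$
$\sqrt{\left(3^{2} + I{\left(3 \right)}\right) + 375} = \sqrt{\left(3^{2} + 9\right) + 375} = \sqrt{\left(9 + 9\right) + 375} = \sqrt{18 + 375} = \sqrt{393}$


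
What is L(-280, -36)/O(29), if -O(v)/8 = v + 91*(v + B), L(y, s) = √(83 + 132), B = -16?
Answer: -√215/9696 ≈ -0.0015123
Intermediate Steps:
L(y, s) = √215
O(v) = 11648 - 736*v (O(v) = -8*(v + 91*(v - 16)) = -8*(v + 91*(-16 + v)) = -8*(v + (-1456 + 91*v)) = -8*(-1456 + 92*v) = 11648 - 736*v)
L(-280, -36)/O(29) = √215/(11648 - 736*29) = √215/(11648 - 21344) = √215/(-9696) = √215*(-1/9696) = -√215/9696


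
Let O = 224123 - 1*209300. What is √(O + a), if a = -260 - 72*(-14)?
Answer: √15571 ≈ 124.78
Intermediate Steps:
O = 14823 (O = 224123 - 209300 = 14823)
a = 748 (a = -260 + 1008 = 748)
√(O + a) = √(14823 + 748) = √15571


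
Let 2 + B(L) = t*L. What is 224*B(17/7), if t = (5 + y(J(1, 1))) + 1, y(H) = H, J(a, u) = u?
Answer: 3360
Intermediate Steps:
t = 7 (t = (5 + 1) + 1 = 6 + 1 = 7)
B(L) = -2 + 7*L
224*B(17/7) = 224*(-2 + 7*(17/7)) = 224*(-2 + 17) = 224*15 = 3360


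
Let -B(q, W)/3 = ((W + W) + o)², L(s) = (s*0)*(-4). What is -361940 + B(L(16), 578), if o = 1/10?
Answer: -437164163/100 ≈ -4.3716e+6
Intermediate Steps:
o = ⅒ ≈ 0.10000
L(s) = 0 (L(s) = 0*(-4) = 0)
B(q, W) = -3*(⅒ + 2*W)² (B(q, W) = -3*((W + W) + ⅒)² = -3*(2*W + ⅒)² = -3*(⅒ + 2*W)²)
-361940 + B(L(16), 578) = -361940 - 3*(1 + 20*578)²/100 = -361940 - 3*(1 + 11560)²/100 = -361940 - 3/100*11561² = -361940 - 3/100*133656721 = -361940 - 400970163/100 = -437164163/100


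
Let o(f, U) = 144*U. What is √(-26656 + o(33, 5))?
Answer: 4*I*√1621 ≈ 161.05*I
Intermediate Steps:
√(-26656 + o(33, 5)) = √(-26656 + 144*5) = √(-26656 + 720) = √(-25936) = 4*I*√1621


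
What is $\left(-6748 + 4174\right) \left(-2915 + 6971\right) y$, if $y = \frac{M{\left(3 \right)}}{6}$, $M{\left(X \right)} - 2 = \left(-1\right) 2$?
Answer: $0$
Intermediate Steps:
$M{\left(X \right)} = 0$ ($M{\left(X \right)} = 2 - 2 = 0$)
$y = 0$ ($y = \frac{0}{6} = 0 \cdot \frac{1}{6} = 0$)
$\left(-6748 + 4174\right) \left(-2915 + 6971\right) y = \left(-6748 + 4174\right) \left(-2915 + 6971\right) 0 = \left(-2574\right) 4056 \cdot 0 = \left(-10440144\right) 0 = 0$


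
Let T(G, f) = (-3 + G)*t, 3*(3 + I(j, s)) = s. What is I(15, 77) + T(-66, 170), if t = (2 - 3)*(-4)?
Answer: -760/3 ≈ -253.33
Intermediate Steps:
t = 4 (t = -1*(-4) = 4)
I(j, s) = -3 + s/3
T(G, f) = -12 + 4*G (T(G, f) = (-3 + G)*4 = -12 + 4*G)
I(15, 77) + T(-66, 170) = (-3 + (⅓)*77) + (-12 + 4*(-66)) = (-3 + 77/3) + (-12 - 264) = 68/3 - 276 = -760/3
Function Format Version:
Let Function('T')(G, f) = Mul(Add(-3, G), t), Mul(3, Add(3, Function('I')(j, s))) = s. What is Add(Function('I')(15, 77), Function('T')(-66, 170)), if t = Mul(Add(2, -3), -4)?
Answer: Rational(-760, 3) ≈ -253.33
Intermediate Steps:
t = 4 (t = Mul(-1, -4) = 4)
Function('I')(j, s) = Add(-3, Mul(Rational(1, 3), s))
Function('T')(G, f) = Add(-12, Mul(4, G)) (Function('T')(G, f) = Mul(Add(-3, G), 4) = Add(-12, Mul(4, G)))
Add(Function('I')(15, 77), Function('T')(-66, 170)) = Add(Add(-3, Mul(Rational(1, 3), 77)), Add(-12, Mul(4, -66))) = Add(Add(-3, Rational(77, 3)), Add(-12, -264)) = Add(Rational(68, 3), -276) = Rational(-760, 3)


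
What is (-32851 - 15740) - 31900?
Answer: -80491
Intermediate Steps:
(-32851 - 15740) - 31900 = -48591 - 31900 = -80491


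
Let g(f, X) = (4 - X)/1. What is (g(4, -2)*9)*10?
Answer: 540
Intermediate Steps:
g(f, X) = 4 - X (g(f, X) = (4 - X)*1 = 4 - X)
(g(4, -2)*9)*10 = ((4 - 1*(-2))*9)*10 = ((4 + 2)*9)*10 = (6*9)*10 = 54*10 = 540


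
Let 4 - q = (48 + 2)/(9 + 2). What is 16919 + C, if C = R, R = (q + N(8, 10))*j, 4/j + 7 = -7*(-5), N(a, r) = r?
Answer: 1302867/77 ≈ 16920.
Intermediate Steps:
j = ⅐ (j = 4/(-7 - 7*(-5)) = 4/(-7 + 35) = 4/28 = 4*(1/28) = ⅐ ≈ 0.14286)
q = -6/11 (q = 4 - (48 + 2)/(9 + 2) = 4 - 50/11 = -6/11 ≈ -0.54545)
R = 104/77 (R = (-6/11 + 10)*(⅐) = (104/11)*(⅐) = 104/77 ≈ 1.3506)
C = 104/77 ≈ 1.3506
16919 + C = 16919 + 104/77 = 1302867/77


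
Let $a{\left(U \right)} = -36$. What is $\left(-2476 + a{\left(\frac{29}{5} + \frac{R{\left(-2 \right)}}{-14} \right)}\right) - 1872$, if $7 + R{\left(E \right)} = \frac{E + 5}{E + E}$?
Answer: $-4384$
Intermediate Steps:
$R{\left(E \right)} = -7 + \frac{5 + E}{2 E}$ ($R{\left(E \right)} = -7 + \frac{E + 5}{E + E} = -7 + \frac{5 + E}{2 E}$)
$\left(-2476 + a{\left(\frac{29}{5} + \frac{R{\left(-2 \right)}}{-14} \right)}\right) - 1872 = \left(-2476 - 36\right) - 1872 = -2512 - 1872 = -4384$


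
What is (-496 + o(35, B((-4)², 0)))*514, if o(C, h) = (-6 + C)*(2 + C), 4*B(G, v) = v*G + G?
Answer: 296578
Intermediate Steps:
B(G, v) = G/4 + G*v/4 (B(G, v) = (v*G + G)/4 = (G*v + G)/4 = (G + G*v)/4 = G/4 + G*v/4)
(-496 + o(35, B((-4)², 0)))*514 = (-496 + (-12 + 35² - 4*35))*514 = (-496 + (-12 + 1225 - 140))*514 = (-496 + 1073)*514 = 577*514 = 296578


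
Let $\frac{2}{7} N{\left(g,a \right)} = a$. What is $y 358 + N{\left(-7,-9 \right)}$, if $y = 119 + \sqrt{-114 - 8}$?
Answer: $\frac{85141}{2} + 358 i \sqrt{122} \approx 42571.0 + 3954.2 i$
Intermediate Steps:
$N{\left(g,a \right)} = \frac{7 a}{2}$
$y = 119 + i \sqrt{122}$ ($y = 119 + \sqrt{-122} = 119 + i \sqrt{122} \approx 119.0 + 11.045 i$)
$y 358 + N{\left(-7,-9 \right)} = \left(119 + i \sqrt{122}\right) 358 + \frac{7}{2} \left(-9\right) = \left(42602 + 358 i \sqrt{122}\right) - \frac{63}{2} = \frac{85141}{2} + 358 i \sqrt{122}$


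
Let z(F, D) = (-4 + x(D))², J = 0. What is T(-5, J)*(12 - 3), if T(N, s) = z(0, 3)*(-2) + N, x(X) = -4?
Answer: -1197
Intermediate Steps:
z(F, D) = 64 (z(F, D) = (-4 - 4)² = (-8)² = 64)
T(N, s) = -128 + N (T(N, s) = 64*(-2) + N = -128 + N)
T(-5, J)*(12 - 3) = (-128 - 5)*(12 - 3) = -133*9 = -1197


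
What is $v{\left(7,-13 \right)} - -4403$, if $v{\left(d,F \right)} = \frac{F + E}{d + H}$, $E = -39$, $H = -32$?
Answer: $\frac{110127}{25} \approx 4405.1$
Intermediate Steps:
$v{\left(d,F \right)} = \frac{-39 + F}{-32 + d}$ ($v{\left(d,F \right)} = \frac{F - 39}{d - 32} = \frac{-39 + F}{-32 + d}$)
$v{\left(7,-13 \right)} - -4403 = \frac{-39 - 13}{-32 + 7} - -4403 = \frac{1}{-25} \left(-52\right) + 4403 = \left(- \frac{1}{25}\right) \left(-52\right) + 4403 = \frac{52}{25} + 4403 = \frac{110127}{25}$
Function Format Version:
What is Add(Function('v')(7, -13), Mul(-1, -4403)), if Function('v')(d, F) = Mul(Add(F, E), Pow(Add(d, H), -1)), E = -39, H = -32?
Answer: Rational(110127, 25) ≈ 4405.1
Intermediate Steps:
Function('v')(d, F) = Mul(Pow(Add(-32, d), -1), Add(-39, F)) (Function('v')(d, F) = Mul(Add(F, -39), Pow(Add(d, -32), -1)) = Mul(Add(-39, F), Pow(Add(-32, d), -1)) = Mul(Pow(Add(-32, d), -1), Add(-39, F)))
Add(Function('v')(7, -13), Mul(-1, -4403)) = Add(Mul(Pow(Add(-32, 7), -1), Add(-39, -13)), Mul(-1, -4403)) = Add(Mul(Pow(-25, -1), -52), 4403) = Add(Mul(Rational(-1, 25), -52), 4403) = Add(Rational(52, 25), 4403) = Rational(110127, 25)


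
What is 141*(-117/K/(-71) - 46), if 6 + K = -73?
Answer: -36396471/5609 ≈ -6488.9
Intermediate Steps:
K = -79 (K = -6 - 73 = -79)
141*(-117/K/(-71) - 46) = 141*(-117/(-79)/(-71) - 46) = 141*(-117*(-1/79)*(-1/71) - 46) = 141*((117/79)*(-1/71) - 46) = 141*(-117/5609 - 46) = 141*(-258131/5609) = -36396471/5609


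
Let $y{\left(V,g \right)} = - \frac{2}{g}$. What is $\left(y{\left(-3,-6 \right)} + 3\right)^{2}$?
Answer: $\frac{100}{9} \approx 11.111$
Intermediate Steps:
$\left(y{\left(-3,-6 \right)} + 3\right)^{2} = \left(- \frac{2}{-6} + 3\right)^{2} = \left(\left(-2\right) \left(- \frac{1}{6}\right) + 3\right)^{2} = \left(\frac{1}{3} + 3\right)^{2} = \left(\frac{10}{3}\right)^{2} = \frac{100}{9}$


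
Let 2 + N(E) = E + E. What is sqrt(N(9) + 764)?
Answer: 2*sqrt(195) ≈ 27.928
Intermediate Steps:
N(E) = -2 + 2*E (N(E) = -2 + (E + E) = -2 + 2*E)
sqrt(N(9) + 764) = sqrt((-2 + 2*9) + 764) = sqrt((-2 + 18) + 764) = sqrt(16 + 764) = sqrt(780) = 2*sqrt(195)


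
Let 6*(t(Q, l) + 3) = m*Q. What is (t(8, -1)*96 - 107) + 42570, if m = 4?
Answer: 42687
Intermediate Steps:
t(Q, l) = -3 + 2*Q/3 (t(Q, l) = -3 + (4*Q)/6 = -3 + 2*Q/3)
(t(8, -1)*96 - 107) + 42570 = ((-3 + (⅔)*8)*96 - 107) + 42570 = ((-3 + 16/3)*96 - 107) + 42570 = ((7/3)*96 - 107) + 42570 = (224 - 107) + 42570 = 117 + 42570 = 42687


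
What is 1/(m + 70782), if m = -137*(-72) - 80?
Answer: 1/80566 ≈ 1.2412e-5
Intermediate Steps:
m = 9784 (m = 9864 - 80 = 9784)
1/(m + 70782) = 1/(9784 + 70782) = 1/80566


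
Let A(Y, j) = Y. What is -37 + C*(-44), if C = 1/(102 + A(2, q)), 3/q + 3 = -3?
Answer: -973/26 ≈ -37.423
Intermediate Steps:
q = -1/2 (q = 3/(-3 - 3) = 3/(-6) = 3*(-1/6) = -1/2 ≈ -0.50000)
C = 1/104 (C = 1/(102 + 2) = 1/104 ≈ 0.0096154)
-37 + C*(-44) = -37 + (1/104)*(-44) = -37 - 11/26 = -973/26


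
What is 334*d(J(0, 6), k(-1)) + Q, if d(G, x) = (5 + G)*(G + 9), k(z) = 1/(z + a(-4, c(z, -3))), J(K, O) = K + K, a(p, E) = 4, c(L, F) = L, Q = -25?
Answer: 15005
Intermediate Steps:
J(K, O) = 2*K
k(z) = 1/(4 + z) (k(z) = 1/(z + 4) = 1/(4 + z))
d(G, x) = (5 + G)*(9 + G)
334*d(J(0, 6), k(-1)) + Q = 334*(45 + (2*0)² + 14*(2*0)) - 25 = 334*(45 + 0² + 14*0) - 25 = 334*(45 + 0 + 0) - 25 = 334*45 - 25 = 15030 - 25 = 15005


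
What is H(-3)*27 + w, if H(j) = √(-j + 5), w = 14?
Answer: 14 + 54*√2 ≈ 90.368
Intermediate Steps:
H(j) = √(5 - j)
H(-3)*27 + w = √(5 - 1*(-3))*27 + 14 = √(5 + 3)*27 + 14 = √8*27 + 14 = (2*√2)*27 + 14 = 54*√2 + 14 = 14 + 54*√2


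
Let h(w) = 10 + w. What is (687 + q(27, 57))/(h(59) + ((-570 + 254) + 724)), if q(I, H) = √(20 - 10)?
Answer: 229/159 + √10/477 ≈ 1.4469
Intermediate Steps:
q(I, H) = √10
(687 + q(27, 57))/(h(59) + ((-570 + 254) + 724)) = (687 + √10)/((10 + 59) + ((-570 + 254) + 724)) = (687 + √10)/(69 + (-316 + 724)) = (687 + √10)/(69 + 408) = (687 + √10)/477 = (687 + √10)*(1/477) = 229/159 + √10/477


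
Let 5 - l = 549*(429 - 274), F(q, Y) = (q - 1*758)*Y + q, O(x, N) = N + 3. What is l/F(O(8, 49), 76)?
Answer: 42545/26802 ≈ 1.5874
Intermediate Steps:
O(x, N) = 3 + N
F(q, Y) = q + Y*(-758 + q) (F(q, Y) = (q - 758)*Y + q = (-758 + q)*Y + q = Y*(-758 + q) + q = q + Y*(-758 + q))
l = -85090 (l = 5 - 549*(429 - 274) = 5 - 549*155 = 5 - 1*85095 = 5 - 85095 = -85090)
l/F(O(8, 49), 76) = -85090/((3 + 49) - 758*76 + 76*(3 + 49)) = -85090/(52 - 57608 + 76*52) = -85090/(52 - 57608 + 3952) = -85090/(-53604) = -85090*(-1/53604) = 42545/26802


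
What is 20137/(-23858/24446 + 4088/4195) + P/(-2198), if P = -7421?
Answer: -2269510149201559/163819138 ≈ -1.3854e+7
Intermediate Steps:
20137/(-23858/24446 + 4088/4195) + P/(-2198) = 20137/(-23858/24446 + 4088/4195) - 7421/(-2198) = 20137/(-23858*1/24446 + 4088*(1/4195)) - 7421*(-1/2198) = 20137/(-11929/12223 + 4088/4195) + 7421/2198 = 20137/(-74531/51275485) + 7421/2198 = 20137*(-51275485/74531) + 7421/2198 = -1032534441445/74531 + 7421/2198 = -2269510149201559/163819138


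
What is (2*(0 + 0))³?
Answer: 0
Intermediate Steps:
(2*(0 + 0))³ = (2*0)³ = 0³ = 0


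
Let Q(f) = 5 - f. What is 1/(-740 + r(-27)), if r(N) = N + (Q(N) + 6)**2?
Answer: 1/677 ≈ 0.0014771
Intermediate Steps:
r(N) = N + (11 - N)**2 (r(N) = N + ((5 - N) + 6)**2 = N + (11 - N)**2)
1/(-740 + r(-27)) = 1/(-740 + (-27 + (-11 - 27)**2)) = 1/(-740 + (-27 + (-38)**2)) = 1/(-740 + (-27 + 1444)) = 1/(-740 + 1417) = 1/677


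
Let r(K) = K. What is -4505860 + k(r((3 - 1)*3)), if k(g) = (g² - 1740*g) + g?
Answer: -4516258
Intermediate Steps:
k(g) = g² - 1739*g
-4505860 + k(r((3 - 1)*3)) = -4505860 + ((3 - 1)*3)*(-1739 + (3 - 1)*3) = -4505860 + (2*3)*(-1739 + 2*3) = -4505860 + 6*(-1739 + 6) = -4505860 + 6*(-1733) = -4505860 - 10398 = -4516258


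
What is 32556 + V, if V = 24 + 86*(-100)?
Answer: 23980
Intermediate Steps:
V = -8576 (V = 24 - 8600 = -8576)
32556 + V = 32556 - 8576 = 23980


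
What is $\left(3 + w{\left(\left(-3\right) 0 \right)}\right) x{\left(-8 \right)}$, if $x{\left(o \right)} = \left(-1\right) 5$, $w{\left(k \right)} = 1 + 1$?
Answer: $-25$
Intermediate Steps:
$w{\left(k \right)} = 2$
$x{\left(o \right)} = -5$
$\left(3 + w{\left(\left(-3\right) 0 \right)}\right) x{\left(-8 \right)} = \left(3 + 2\right) \left(-5\right) = 5 \left(-5\right) = -25$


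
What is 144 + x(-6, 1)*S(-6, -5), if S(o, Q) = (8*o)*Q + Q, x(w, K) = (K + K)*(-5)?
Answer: -2206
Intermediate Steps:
x(w, K) = -10*K (x(w, K) = (2*K)*(-5) = -10*K)
S(o, Q) = Q + 8*Q*o (S(o, Q) = 8*Q*o + Q = Q + 8*Q*o)
144 + x(-6, 1)*S(-6, -5) = 144 + (-10*1)*(-5*(1 + 8*(-6))) = 144 - (-50)*(1 - 48) = 144 - (-50)*(-47) = 144 - 10*235 = 144 - 2350 = -2206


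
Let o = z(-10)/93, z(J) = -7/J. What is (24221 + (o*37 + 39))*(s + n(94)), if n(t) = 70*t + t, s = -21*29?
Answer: 27367777567/186 ≈ 1.4714e+8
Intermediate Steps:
o = 7/930 (o = -7/(-10)/93 = -7*(-⅒)*(1/93) = (7/10)*(1/93) = 7/930 ≈ 0.0075269)
s = -609
n(t) = 71*t
(24221 + (o*37 + 39))*(s + n(94)) = (24221 + ((7/930)*37 + 39))*(-609 + 71*94) = (24221 + (259/930 + 39))*(-609 + 6674) = (24221 + 36529/930)*6065 = (22562059/930)*6065 = 27367777567/186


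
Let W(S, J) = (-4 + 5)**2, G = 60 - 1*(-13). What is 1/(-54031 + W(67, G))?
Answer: -1/54030 ≈ -1.8508e-5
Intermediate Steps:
G = 73 (G = 60 + 13 = 73)
W(S, J) = 1 (W(S, J) = 1**2 = 1)
1/(-54031 + W(67, G)) = 1/(-54031 + 1) = 1/(-54030) = -1/54030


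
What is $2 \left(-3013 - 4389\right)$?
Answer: $-14804$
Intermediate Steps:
$2 \left(-3013 - 4389\right) = 2 \left(-7402\right) = -14804$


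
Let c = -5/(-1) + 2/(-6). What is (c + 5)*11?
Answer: 319/3 ≈ 106.33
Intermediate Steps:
c = 14/3 (c = -5*(-1) + 2*(-1/6) = 5 - 1/3 = 14/3 ≈ 4.6667)
(c + 5)*11 = (14/3 + 5)*11 = (29/3)*11 = 319/3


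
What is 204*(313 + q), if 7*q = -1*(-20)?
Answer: 451044/7 ≈ 64435.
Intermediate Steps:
q = 20/7 (q = (-1*(-20))/7 = (1/7)*20 = 20/7 ≈ 2.8571)
204*(313 + q) = 204*(313 + 20/7) = 204*(2211/7) = 451044/7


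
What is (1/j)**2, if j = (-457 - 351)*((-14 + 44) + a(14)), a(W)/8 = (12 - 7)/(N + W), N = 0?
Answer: 49/34536505600 ≈ 1.4188e-9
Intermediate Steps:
a(W) = 40/W (a(W) = 8*((12 - 7)/(0 + W)) = 8*(5/W) = 40/W)
j = -185840/7 (j = (-457 - 351)*((-14 + 44) + 40/14) = -808*(30 + 40*(1/14)) = -808*(30 + 20/7) = -808*230/7 = -185840/7 ≈ -26549.)
(1/j)**2 = (1/(-185840/7))**2 = (-7/185840)**2 = 49/34536505600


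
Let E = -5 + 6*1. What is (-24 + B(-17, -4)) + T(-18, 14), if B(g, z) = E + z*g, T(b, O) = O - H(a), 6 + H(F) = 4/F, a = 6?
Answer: 193/3 ≈ 64.333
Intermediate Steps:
H(F) = -6 + 4/F
E = 1 (E = -5 + 6 = 1)
T(b, O) = 16/3 + O (T(b, O) = O - (-6 + 4/6) = O - (-6 + 4*(⅙)) = O - (-6 + ⅔) = O - 1*(-16/3) = O + 16/3 = 16/3 + O)
B(g, z) = 1 + g*z (B(g, z) = 1 + z*g = 1 + g*z)
(-24 + B(-17, -4)) + T(-18, 14) = (-24 + (1 - 17*(-4))) + (16/3 + 14) = (-24 + (1 + 68)) + 58/3 = (-24 + 69) + 58/3 = 45 + 58/3 = 193/3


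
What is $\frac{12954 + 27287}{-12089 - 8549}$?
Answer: $- \frac{40241}{20638} \approx -1.9499$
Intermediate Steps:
$\frac{12954 + 27287}{-12089 - 8549} = \frac{40241}{-20638} = 40241 \left(- \frac{1}{20638}\right) = - \frac{40241}{20638}$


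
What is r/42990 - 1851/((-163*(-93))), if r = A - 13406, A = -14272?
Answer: -27730294/36204745 ≈ -0.76593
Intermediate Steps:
r = -27678 (r = -14272 - 13406 = -27678)
r/42990 - 1851/((-163*(-93))) = -27678/42990 - 1851/((-163*(-93))) = -27678*1/42990 - 1851/15159 = -4613/7165 - 1851*1/15159 = -4613/7165 - 617/5053 = -27730294/36204745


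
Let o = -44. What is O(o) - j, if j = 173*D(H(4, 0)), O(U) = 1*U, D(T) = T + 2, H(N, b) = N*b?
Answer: -390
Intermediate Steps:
D(T) = 2 + T
O(U) = U
j = 346 (j = 173*(2 + 4*0) = 173*(2 + 0) = 173*2 = 346)
O(o) - j = -44 - 1*346 = -44 - 346 = -390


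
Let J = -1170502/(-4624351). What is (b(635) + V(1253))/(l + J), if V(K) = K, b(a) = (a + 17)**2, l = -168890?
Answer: -1971624419307/781005469888 ≈ -2.5245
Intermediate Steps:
J = 1170502/4624351 (J = -1170502*(-1/4624351) = 1170502/4624351 ≈ 0.25312)
b(a) = (17 + a)**2
(b(635) + V(1253))/(l + J) = ((17 + 635)**2 + 1253)/(-168890 + 1170502/4624351) = (652**2 + 1253)/(-781005469888/4624351) = (425104 + 1253)*(-4624351/781005469888) = 426357*(-4624351/781005469888) = -1971624419307/781005469888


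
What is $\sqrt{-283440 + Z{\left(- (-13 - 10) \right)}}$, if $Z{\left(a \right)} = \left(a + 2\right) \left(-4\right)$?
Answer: $2 i \sqrt{70885} \approx 532.48 i$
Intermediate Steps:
$Z{\left(a \right)} = -8 - 4 a$ ($Z{\left(a \right)} = \left(2 + a\right) \left(-4\right) = -8 - 4 a$)
$\sqrt{-283440 + Z{\left(- (-13 - 10) \right)}} = \sqrt{-283440 - \left(8 + 4 \left(- (-13 - 10)\right)\right)} = \sqrt{-283440 - \left(8 + 4 \left(\left(-1\right) \left(-23\right)\right)\right)} = \sqrt{-283440 - 100} = \sqrt{-283540} = 2 i \sqrt{70885}$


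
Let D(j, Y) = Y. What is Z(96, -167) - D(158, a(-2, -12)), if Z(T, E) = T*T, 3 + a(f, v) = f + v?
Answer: 9233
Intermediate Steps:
a(f, v) = -3 + f + v (a(f, v) = -3 + (f + v) = -3 + f + v)
Z(T, E) = T²
Z(96, -167) - D(158, a(-2, -12)) = 96² - (-3 - 2 - 12) = 9216 - 1*(-17) = 9216 + 17 = 9233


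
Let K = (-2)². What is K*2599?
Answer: 10396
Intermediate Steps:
K = 4
K*2599 = 4*2599 = 10396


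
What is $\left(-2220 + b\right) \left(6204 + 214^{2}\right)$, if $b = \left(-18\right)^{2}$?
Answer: $-98592000$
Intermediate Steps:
$b = 324$
$\left(-2220 + b\right) \left(6204 + 214^{2}\right) = \left(-2220 + 324\right) \left(6204 + 214^{2}\right) = - 1896 \left(6204 + 45796\right) = \left(-1896\right) 52000 = -98592000$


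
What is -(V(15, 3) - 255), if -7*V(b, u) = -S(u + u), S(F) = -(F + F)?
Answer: 1797/7 ≈ 256.71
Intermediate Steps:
S(F) = -2*F
V(b, u) = -4*u/7 (V(b, u) = -(-1)*(-2*(u + u))/7 = -(-1)*(-4*u)/7 = -4*u/7)
-(V(15, 3) - 255) = -(-4/7*3 - 255) = -(-12/7 - 255) = -1*(-1797/7) = 1797/7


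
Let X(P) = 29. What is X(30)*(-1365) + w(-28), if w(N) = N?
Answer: -39613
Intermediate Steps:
X(30)*(-1365) + w(-28) = 29*(-1365) - 28 = -39585 - 28 = -39613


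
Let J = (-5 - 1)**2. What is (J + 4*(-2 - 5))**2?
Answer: 64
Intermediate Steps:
J = 36 (J = (-6)**2 = 36)
(J + 4*(-2 - 5))**2 = (36 + 4*(-2 - 5))**2 = (36 + 4*(-7))**2 = (36 - 28)**2 = 8**2 = 64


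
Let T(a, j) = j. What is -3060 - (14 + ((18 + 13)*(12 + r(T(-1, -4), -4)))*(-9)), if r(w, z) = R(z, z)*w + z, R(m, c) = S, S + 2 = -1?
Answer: 2506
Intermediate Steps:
S = -3 (S = -2 - 1 = -3)
R(m, c) = -3
r(w, z) = z - 3*w (r(w, z) = -3*w + z = z - 3*w)
-3060 - (14 + ((18 + 13)*(12 + r(T(-1, -4), -4)))*(-9)) = -3060 - (14 + ((18 + 13)*(12 + (-4 - 3*(-4))))*(-9)) = -3060 - (14 + (31*(12 + (-4 + 12)))*(-9)) = -3060 - (14 + (31*(12 + 8))*(-9)) = -3060 - (14 + (31*20)*(-9)) = -3060 - (14 + 620*(-9)) = -3060 - (14 - 5580) = -3060 - 1*(-5566) = -3060 + 5566 = 2506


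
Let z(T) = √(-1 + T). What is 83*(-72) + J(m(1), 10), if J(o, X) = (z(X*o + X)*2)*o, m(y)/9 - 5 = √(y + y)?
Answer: -5976 + 54*√(51 + 10*√2)*(5 + √2) ≈ -3180.4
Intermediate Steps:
m(y) = 45 + 9*√2*√y (m(y) = 45 + 9*√(y + y) = 45 + 9*√(2*y) = 45 + 9*(√2*√y) = 45 + 9*√2*√y)
J(o, X) = 2*o*√(-1 + X + X*o) (J(o, X) = (√(-1 + (X*o + X))*2)*o = (√(-1 + (X + X*o))*2)*o = (√(-1 + X + X*o)*2)*o = (2*√(-1 + X + X*o))*o = 2*o*√(-1 + X + X*o))
83*(-72) + J(m(1), 10) = 83*(-72) + 2*(45 + 9*√2*√1)*√(-1 + 10*(1 + (45 + 9*√2*√1))) = -5976 + 2*(45 + 9*√2*1)*√(-1 + 10*(1 + (45 + 9*√2*1))) = -5976 + 2*(45 + 9*√2)*√(-1 + 10*(1 + (45 + 9*√2))) = -5976 + 2*(45 + 9*√2)*√(-1 + 10*(46 + 9*√2)) = -5976 + 2*(45 + 9*√2)*√(-1 + (460 + 90*√2)) = -5976 + 2*(45 + 9*√2)*√(459 + 90*√2) = -5976 + 2*√(459 + 90*√2)*(45 + 9*√2)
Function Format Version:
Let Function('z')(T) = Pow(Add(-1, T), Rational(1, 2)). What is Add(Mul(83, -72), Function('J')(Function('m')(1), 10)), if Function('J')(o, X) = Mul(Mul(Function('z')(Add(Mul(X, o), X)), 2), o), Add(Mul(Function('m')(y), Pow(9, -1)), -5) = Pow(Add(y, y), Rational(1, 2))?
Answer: Add(-5976, Mul(54, Pow(Add(51, Mul(10, Pow(2, Rational(1, 2)))), Rational(1, 2)), Add(5, Pow(2, Rational(1, 2))))) ≈ -3180.4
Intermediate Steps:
Function('m')(y) = Add(45, Mul(9, Pow(2, Rational(1, 2)), Pow(y, Rational(1, 2)))) (Function('m')(y) = Add(45, Mul(9, Pow(Add(y, y), Rational(1, 2)))) = Add(45, Mul(9, Pow(Mul(2, y), Rational(1, 2)))) = Add(45, Mul(9, Mul(Pow(2, Rational(1, 2)), Pow(y, Rational(1, 2))))) = Add(45, Mul(9, Pow(2, Rational(1, 2)), Pow(y, Rational(1, 2)))))
Function('J')(o, X) = Mul(2, o, Pow(Add(-1, X, Mul(X, o)), Rational(1, 2))) (Function('J')(o, X) = Mul(Mul(Pow(Add(-1, Add(Mul(X, o), X)), Rational(1, 2)), 2), o) = Mul(Mul(Pow(Add(-1, Add(X, Mul(X, o))), Rational(1, 2)), 2), o) = Mul(Mul(Pow(Add(-1, X, Mul(X, o)), Rational(1, 2)), 2), o) = Mul(Mul(2, Pow(Add(-1, X, Mul(X, o)), Rational(1, 2))), o) = Mul(2, o, Pow(Add(-1, X, Mul(X, o)), Rational(1, 2))))
Add(Mul(83, -72), Function('J')(Function('m')(1), 10)) = Add(Mul(83, -72), Mul(2, Add(45, Mul(9, Pow(2, Rational(1, 2)), Pow(1, Rational(1, 2)))), Pow(Add(-1, Mul(10, Add(1, Add(45, Mul(9, Pow(2, Rational(1, 2)), Pow(1, Rational(1, 2))))))), Rational(1, 2)))) = Add(-5976, Mul(2, Add(45, Mul(9, Pow(2, Rational(1, 2)), 1)), Pow(Add(-1, Mul(10, Add(1, Add(45, Mul(9, Pow(2, Rational(1, 2)), 1))))), Rational(1, 2)))) = Add(-5976, Mul(2, Add(45, Mul(9, Pow(2, Rational(1, 2)))), Pow(Add(-1, Mul(10, Add(1, Add(45, Mul(9, Pow(2, Rational(1, 2))))))), Rational(1, 2)))) = Add(-5976, Mul(2, Add(45, Mul(9, Pow(2, Rational(1, 2)))), Pow(Add(-1, Mul(10, Add(46, Mul(9, Pow(2, Rational(1, 2)))))), Rational(1, 2)))) = Add(-5976, Mul(2, Add(45, Mul(9, Pow(2, Rational(1, 2)))), Pow(Add(-1, Add(460, Mul(90, Pow(2, Rational(1, 2))))), Rational(1, 2)))) = Add(-5976, Mul(2, Add(45, Mul(9, Pow(2, Rational(1, 2)))), Pow(Add(459, Mul(90, Pow(2, Rational(1, 2)))), Rational(1, 2)))) = Add(-5976, Mul(2, Pow(Add(459, Mul(90, Pow(2, Rational(1, 2)))), Rational(1, 2)), Add(45, Mul(9, Pow(2, Rational(1, 2))))))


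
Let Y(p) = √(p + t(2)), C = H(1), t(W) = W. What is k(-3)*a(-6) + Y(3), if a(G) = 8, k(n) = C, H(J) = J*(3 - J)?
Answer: 16 + √5 ≈ 18.236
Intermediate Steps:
C = 2 (C = 1*(3 - 1*1) = 1*(3 - 1) = 1*2 = 2)
k(n) = 2
Y(p) = √(2 + p) (Y(p) = √(p + 2) = √(2 + p))
k(-3)*a(-6) + Y(3) = 2*8 + √(2 + 3) = 16 + √5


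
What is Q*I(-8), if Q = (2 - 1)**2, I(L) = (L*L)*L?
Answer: -512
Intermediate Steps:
I(L) = L**3 (I(L) = L**2*L = L**3)
Q = 1 (Q = 1**2 = 1)
Q*I(-8) = 1*(-8)**3 = 1*(-512) = -512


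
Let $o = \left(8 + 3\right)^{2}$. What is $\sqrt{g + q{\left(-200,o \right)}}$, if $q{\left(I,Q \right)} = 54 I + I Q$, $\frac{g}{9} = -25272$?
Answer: $4 i \sqrt{16403} \approx 512.3 i$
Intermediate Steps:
$g = -227448$ ($g = 9 \left(-25272\right) = -227448$)
$o = 121$ ($o = 11^{2} = 121$)
$\sqrt{g + q{\left(-200,o \right)}} = \sqrt{-227448 - 200 \left(54 + 121\right)} = \sqrt{-227448 - 35000} = \sqrt{-262448} = 4 i \sqrt{16403}$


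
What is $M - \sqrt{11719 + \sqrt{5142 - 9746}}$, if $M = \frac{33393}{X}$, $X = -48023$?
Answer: $- \frac{33393}{48023} - \sqrt{11719 + 2 i \sqrt{1151}} \approx -108.95 - 0.31339 i$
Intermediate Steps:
$M = - \frac{33393}{48023}$ ($M = \frac{33393}{-48023} = 33393 \left(- \frac{1}{48023}\right) = - \frac{33393}{48023} \approx -0.69535$)
$M - \sqrt{11719 + \sqrt{5142 - 9746}} = - \frac{33393}{48023} - \sqrt{11719 + \sqrt{5142 - 9746}} = - \frac{33393}{48023} - \sqrt{11719 + \sqrt{-4604}} = - \frac{33393}{48023} - \sqrt{11719 + 2 i \sqrt{1151}}$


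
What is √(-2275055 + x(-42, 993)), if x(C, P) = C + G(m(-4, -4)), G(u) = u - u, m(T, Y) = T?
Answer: I*√2275097 ≈ 1508.3*I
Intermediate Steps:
G(u) = 0
x(C, P) = C (x(C, P) = C + 0 = C)
√(-2275055 + x(-42, 993)) = √(-2275055 - 42) = √(-2275097) = I*√2275097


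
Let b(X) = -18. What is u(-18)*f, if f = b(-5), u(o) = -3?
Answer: 54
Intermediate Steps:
f = -18
u(-18)*f = -3*(-18) = 54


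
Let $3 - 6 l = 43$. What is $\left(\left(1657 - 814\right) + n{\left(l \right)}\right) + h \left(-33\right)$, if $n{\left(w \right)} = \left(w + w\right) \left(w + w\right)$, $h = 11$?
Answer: $\frac{5920}{9} \approx 657.78$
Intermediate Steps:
$l = - \frac{20}{3}$ ($l = \frac{1}{2} - \frac{43}{6} = - \frac{20}{3} \approx -6.6667$)
$n{\left(w \right)} = 4 w^{2}$ ($n{\left(w \right)} = 2 w 2 w = 4 w^{2}$)
$\left(\left(1657 - 814\right) + n{\left(l \right)}\right) + h \left(-33\right) = \left(\left(1657 - 814\right) + 4 \left(- \frac{20}{3}\right)^{2}\right) + 11 \left(-33\right) = \left(\left(1657 - 814\right) + 4 \cdot \frac{400}{9}\right) - 363 = \left(843 + \frac{1600}{9}\right) - 363 = \frac{9187}{9} - 363 = \frac{5920}{9}$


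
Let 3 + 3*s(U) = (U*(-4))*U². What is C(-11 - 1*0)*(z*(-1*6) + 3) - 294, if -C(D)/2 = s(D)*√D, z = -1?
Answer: -294 - 31926*I*√11 ≈ -294.0 - 1.0589e+5*I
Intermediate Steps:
s(U) = -1 - 4*U³/3 (s(U) = -1 + ((U*(-4))*U²)/3 = -1 + ((-4*U)*U²)/3 = -1 + (-4*U³)/3 = -1 - 4*U³/3)
C(D) = -2*√D*(-1 - 4*D³/3) (C(D) = -2*(-1 - 4*D³/3)*√D = -2*√D*(-1 - 4*D³/3))
C(-11 - 1*0)*(z*(-1*6) + 3) - 294 = (√(-11 - 1*0)*(2 + 8*(-11 - 1*0)³/3))*(-(-1)*6 + 3) - 294 = (√(-11 + 0)*(2 + 8*(-11 + 0)³/3))*(-1*(-6) + 3) - 294 = (√(-11)*(2 + (8/3)*(-11)³))*(6 + 3) - 294 = ((I*√11)*(2 + (8/3)*(-1331)))*9 - 294 = ((I*√11)*(2 - 10648/3))*9 - 294 = ((I*√11)*(-10642/3))*9 - 294 = -10642*I*√11/3*9 - 294 = -31926*I*√11 - 294 = -294 - 31926*I*√11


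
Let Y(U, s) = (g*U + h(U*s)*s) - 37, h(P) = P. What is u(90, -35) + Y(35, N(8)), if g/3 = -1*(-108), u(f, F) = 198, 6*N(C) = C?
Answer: 104069/9 ≈ 11563.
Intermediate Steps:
N(C) = C/6
g = 324 (g = 3*(-1*(-108)) = 3*108 = 324)
Y(U, s) = -37 + 324*U + U*s² (Y(U, s) = (324*U + (U*s)*s) - 37 = (324*U + U*s²) - 37 = -37 + 324*U + U*s²)
u(90, -35) + Y(35, N(8)) = 198 + (-37 + 324*35 + 35*((⅙)*8)²) = 198 + (-37 + 11340 + 35*(4/3)²) = 198 + (-37 + 11340 + 35*(16/9)) = 198 + (-37 + 11340 + 560/9) = 198 + 102287/9 = 104069/9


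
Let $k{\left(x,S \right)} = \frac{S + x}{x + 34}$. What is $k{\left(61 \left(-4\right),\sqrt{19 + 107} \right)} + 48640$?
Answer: $\frac{5107322}{105} - \frac{\sqrt{14}}{70} \approx 48641.0$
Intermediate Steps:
$k{\left(x,S \right)} = \frac{S + x}{34 + x}$
$k{\left(61 \left(-4\right),\sqrt{19 + 107} \right)} + 48640 = \frac{\sqrt{19 + 107} + 61 \left(-4\right)}{34 + 61 \left(-4\right)} + 48640 = \frac{\sqrt{126} - 244}{34 - 244} + 48640 = \frac{3 \sqrt{14} - 244}{-210} + 48640 = - \frac{-244 + 3 \sqrt{14}}{210} + 48640 = \left(\frac{122}{105} - \frac{\sqrt{14}}{70}\right) + 48640 = \frac{5107322}{105} - \frac{\sqrt{14}}{70}$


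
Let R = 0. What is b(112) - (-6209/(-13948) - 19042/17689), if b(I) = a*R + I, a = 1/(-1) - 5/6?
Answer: 27789098079/246726172 ≈ 112.63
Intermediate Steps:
a = -11/6 (a = 1*(-1) - 5*⅙ = -1 - ⅚ = -11/6 ≈ -1.8333)
b(I) = I (b(I) = -11/6*0 + I = 0 + I = I)
b(112) - (-6209/(-13948) - 19042/17689) = 112 - (-6209/(-13948) - 19042/17689) = 112 - (-6209*(-1/13948) - 19042*1/17689) = 112 - (6209/13948 - 19042/17689) = 112 - 1*(-155766815/246726172) = 112 + 155766815/246726172 = 27789098079/246726172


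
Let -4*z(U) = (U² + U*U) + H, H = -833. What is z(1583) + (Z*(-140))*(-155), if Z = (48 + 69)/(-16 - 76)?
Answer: -117790635/92 ≈ -1.2803e+6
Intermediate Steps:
z(U) = 833/4 - U²/2 (z(U) = -((U² + U*U) - 833)/4 = -((U² + U²) - 833)/4 = -(2*U² - 833)/4 = -(-833 + 2*U²)/4 = 833/4 - U²/2)
Z = -117/92 (Z = 117/(-92) = 117*(-1/92) = -117/92 ≈ -1.2717)
z(1583) + (Z*(-140))*(-155) = (833/4 - ½*1583²) - 117/92*(-140)*(-155) = (833/4 - ½*2505889) + (4095/23)*(-155) = (833/4 - 2505889/2) - 634725/23 = -5010945/4 - 634725/23 = -117790635/92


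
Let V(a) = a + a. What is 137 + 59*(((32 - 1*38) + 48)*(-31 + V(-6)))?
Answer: -106417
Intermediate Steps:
V(a) = 2*a
137 + 59*(((32 - 1*38) + 48)*(-31 + V(-6))) = 137 + 59*(((32 - 1*38) + 48)*(-31 + 2*(-6))) = 137 + 59*(((32 - 38) + 48)*(-31 - 12)) = 137 + 59*((-6 + 48)*(-43)) = 137 + 59*(42*(-43)) = 137 + 59*(-1806) = 137 - 106554 = -106417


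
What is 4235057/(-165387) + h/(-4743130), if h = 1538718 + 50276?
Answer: -10175112429544/392226020655 ≈ -25.942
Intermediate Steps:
h = 1588994
4235057/(-165387) + h/(-4743130) = 4235057/(-165387) + 1588994/(-4743130) = 4235057*(-1/165387) + 1588994*(-1/4743130) = -4235057/165387 - 794497/2371565 = -10175112429544/392226020655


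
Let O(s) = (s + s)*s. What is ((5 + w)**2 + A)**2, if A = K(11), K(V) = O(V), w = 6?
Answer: 131769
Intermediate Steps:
O(s) = 2*s**2 (O(s) = (2*s)*s = 2*s**2)
K(V) = 2*V**2
A = 242 (A = 2*11**2 = 2*121 = 242)
((5 + w)**2 + A)**2 = ((5 + 6)**2 + 242)**2 = (11**2 + 242)**2 = (121 + 242)**2 = 363**2 = 131769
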